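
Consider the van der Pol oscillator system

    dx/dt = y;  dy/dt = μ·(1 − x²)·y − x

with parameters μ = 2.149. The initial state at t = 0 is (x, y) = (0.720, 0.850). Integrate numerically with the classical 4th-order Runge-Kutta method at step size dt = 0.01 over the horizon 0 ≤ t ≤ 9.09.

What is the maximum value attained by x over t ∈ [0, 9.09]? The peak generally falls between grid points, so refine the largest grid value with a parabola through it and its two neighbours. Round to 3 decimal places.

t=0.000: state=(0.720, 0.850)
step 1 (dt=0.01): k1=(0.850, 0.160), k2=(0.851, 0.145), k3=(0.851, 0.145), k4=(0.851, 0.130); state += dt/6·(k1+2k2+2k3+k4)
t=0.010: state=(0.729, 0.851)
t=0.020: state=(0.737, 0.853)
t=0.030: state=(0.746, 0.853)
continuing one RK4 step at a time; state shown every 50 steps (Δt=0.5):
t=0.500: state=(1.096, 0.522)
t=1.000: state=(1.189, -0.124)
t=1.500: state=(1.005, -0.601)
t=2.000: state=(0.541, -1.387)
t=2.500: state=(-0.665, -3.674)
t=3.000: state=(-1.953, -0.586)
t=3.500: state=(-1.932, 0.280)
t=4.000: state=(-1.770, 0.359)
t=4.500: state=(-1.573, 0.435)
t=5.000: state=(-1.325, 0.574)
t=5.500: state=(-0.969, 0.905)
t=6.000: state=(-0.293, 2.063)
t=6.500: state=(1.345, 3.601)
t=7.000: state=(2.021, -0.034)
t=7.500: state=(1.905, -0.312)
t=8.000: state=(1.734, -0.372)
t=8.500: state=(1.529, -0.456)
t=9.000: state=(1.266, -0.616)
t=9.090: state=(1.208, -0.662)
largest grid value and its neighbours: x(6.970)=2.02068, x(6.980)=2.02082, x(6.990)=2.02077
parabola through these three points peaks at t≈6.982 with x≈2.02083

max x = 2.021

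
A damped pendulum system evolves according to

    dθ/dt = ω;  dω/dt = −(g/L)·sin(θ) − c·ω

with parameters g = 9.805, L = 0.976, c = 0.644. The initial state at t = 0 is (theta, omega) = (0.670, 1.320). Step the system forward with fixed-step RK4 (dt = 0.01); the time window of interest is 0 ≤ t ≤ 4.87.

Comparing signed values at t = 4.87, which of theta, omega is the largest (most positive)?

largest component: theta

t=0.000: state=(0.670, 1.320)
step 1 (dt=0.01): k1=(1.320, -7.089), k2=(1.285, -7.118), k3=(1.284, -7.116), k4=(1.249, -7.143); state += dt/6·(k1+2k2+2k3+k4)
t=0.010: state=(0.683, 1.249)
t=0.020: state=(0.695, 1.177)
t=0.030: state=(0.706, 1.105)
continuing one RK4 step at a time; state shown every 20 steps (Δt=0.2):
t=0.200: state=(0.789, -0.131)
t=0.400: state=(0.632, -1.370)
t=0.600: state=(0.279, -2.042)
t=0.800: state=(-0.131, -1.921)
t=1.000: state=(-0.444, -1.127)
t=1.200: state=(-0.563, -0.050)
t=1.400: state=(-0.472, 0.913)
t=1.600: state=(-0.226, 1.457)
t=1.800: state=(0.071, 1.418)
t=2.000: state=(0.307, 0.871)
t=2.200: state=(0.404, 0.085)
t=2.400: state=(0.346, -0.635)
t=2.600: state=(0.171, -1.048)
t=2.800: state=(-0.045, -1.035)
t=3.000: state=(-0.218, -0.647)
t=3.200: state=(-0.291, -0.075)
t=3.400: state=(-0.251, 0.454)
t=3.600: state=(-0.125, 0.758)
t=3.800: state=(0.031, 0.752)
t=4.000: state=(0.157, 0.472)
t=4.200: state=(0.211, 0.056)
t=4.400: state=(0.182, -0.330)
t=4.600: state=(0.090, -0.550)
t=4.800: state=(-0.023, -0.545)
t=4.870: state=(-0.060, -0.492)
compare at T: theta=-0.060, omega=-0.492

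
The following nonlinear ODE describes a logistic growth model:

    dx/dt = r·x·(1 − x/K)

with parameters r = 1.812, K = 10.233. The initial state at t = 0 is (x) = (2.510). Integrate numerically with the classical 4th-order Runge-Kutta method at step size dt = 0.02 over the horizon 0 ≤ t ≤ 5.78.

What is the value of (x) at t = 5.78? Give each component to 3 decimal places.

t=0.000: state=(2.510)
step 1 (dt=0.02): k1=(3.433), k2=(3.464), k3=(3.464), k4=(3.496); state += dt/6·(k1+2k2+2k3+k4)
t=0.020: state=(2.579)
t=0.040: state=(2.650)
t=0.060: state=(2.722)
continuing one RK4 step at a time; state shown every 10 steps (Δt=0.2):
t=0.200: state=(3.257)
t=0.400: state=(4.109)
t=0.600: state=(5.023)
t=0.800: state=(5.942)
t=1.000: state=(6.810)
t=1.200: state=(7.581)
t=1.400: state=(8.230)
t=1.600: state=(8.750)
t=1.800: state=(9.154)
t=2.000: state=(9.457)
t=2.200: state=(9.680)
t=2.400: state=(9.842)
t=2.600: state=(9.957)
t=2.800: state=(10.040)
t=3.000: state=(10.098)
t=3.200: state=(10.138)
t=3.400: state=(10.167)
t=3.600: state=(10.187)
t=3.800: state=(10.201)
t=4.000: state=(10.211)
t=4.200: state=(10.217)
t=4.400: state=(10.222)
t=4.600: state=(10.225)
t=4.800: state=(10.228)
t=5.000: state=(10.229)
t=5.200: state=(10.230)
t=5.400: state=(10.231)
t=5.600: state=(10.232)
t=5.780: state=(10.232)

(x) = (10.232)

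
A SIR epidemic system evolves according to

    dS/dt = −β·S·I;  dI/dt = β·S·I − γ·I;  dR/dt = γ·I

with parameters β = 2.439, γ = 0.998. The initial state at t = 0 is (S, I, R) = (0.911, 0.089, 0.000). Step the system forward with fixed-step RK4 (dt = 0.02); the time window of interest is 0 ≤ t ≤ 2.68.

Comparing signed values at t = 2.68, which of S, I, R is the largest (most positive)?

t=0.000: state=(0.911, 0.089, 0.000)
step 1 (dt=0.02): k1=(-0.198, 0.109, 0.089), k2=(-0.200, 0.110, 0.090), k3=(-0.200, 0.110, 0.090), k4=(-0.202, 0.111, 0.091); state += dt/6·(k1+2k2+2k3+k4)
t=0.020: state=(0.907, 0.091, 0.002)
t=0.040: state=(0.903, 0.093, 0.004)
t=0.060: state=(0.899, 0.096, 0.006)
continuing one RK4 step at a time; state shown every 5 steps (Δt=0.1):
t=0.100: state=(0.890, 0.100, 0.009)
t=0.200: state=(0.867, 0.113, 0.020)
t=0.300: state=(0.843, 0.125, 0.032)
t=0.400: state=(0.816, 0.139, 0.045)
t=0.500: state=(0.787, 0.153, 0.060)
t=0.600: state=(0.757, 0.167, 0.076)
t=0.700: state=(0.726, 0.181, 0.093)
t=0.800: state=(0.693, 0.195, 0.112)
t=0.900: state=(0.660, 0.208, 0.132)
t=1.000: state=(0.626, 0.220, 0.153)
t=1.100: state=(0.593, 0.231, 0.176)
t=1.200: state=(0.560, 0.241, 0.199)
t=1.300: state=(0.527, 0.249, 0.224)
t=1.400: state=(0.496, 0.255, 0.249)
t=1.500: state=(0.465, 0.260, 0.275)
t=1.600: state=(0.437, 0.262, 0.301)
t=1.700: state=(0.410, 0.263, 0.327)
t=1.800: state=(0.384, 0.263, 0.353)
t=1.900: state=(0.360, 0.260, 0.380)
t=2.000: state=(0.338, 0.256, 0.405)
t=2.100: state=(0.318, 0.251, 0.431)
t=2.200: state=(0.299, 0.245, 0.455)
t=2.300: state=(0.282, 0.238, 0.480)
t=2.400: state=(0.266, 0.231, 0.503)
t=2.500: state=(0.252, 0.222, 0.526)
t=2.600: state=(0.239, 0.214, 0.547)
t=2.680: state=(0.230, 0.206, 0.564)
compare at T: S=0.230, I=0.206, R=0.564

largest component: R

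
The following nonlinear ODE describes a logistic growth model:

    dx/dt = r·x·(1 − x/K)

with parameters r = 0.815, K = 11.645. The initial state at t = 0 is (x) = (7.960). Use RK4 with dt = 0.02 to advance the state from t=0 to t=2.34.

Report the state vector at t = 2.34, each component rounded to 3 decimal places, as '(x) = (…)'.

(x) = (10.896)

t=0.000: state=(7.960)
step 1 (dt=0.02): k1=(2.053), k2=(2.047), k3=(2.047), k4=(2.041); state += dt/6·(k1+2k2+2k3+k4)
t=0.020: state=(8.001)
t=0.040: state=(8.042)
t=0.060: state=(8.082)
continuing one RK4 step at a time; state shown every 5 steps (Δt=0.1):
t=0.100: state=(8.162)
t=0.200: state=(8.358)
t=0.300: state=(8.547)
t=0.400: state=(8.728)
t=0.500: state=(8.903)
t=0.600: state=(9.070)
t=0.700: state=(9.230)
t=0.800: state=(9.382)
t=0.900: state=(9.527)
t=1.000: state=(9.665)
t=1.100: state=(9.795)
t=1.200: state=(9.918)
t=1.300: state=(10.035)
t=1.400: state=(10.145)
t=1.500: state=(10.248)
t=1.600: state=(10.345)
t=1.700: state=(10.436)
t=1.800: state=(10.522)
t=1.900: state=(10.602)
t=2.000: state=(10.677)
t=2.100: state=(10.747)
t=2.200: state=(10.812)
t=2.300: state=(10.873)
t=2.340: state=(10.896)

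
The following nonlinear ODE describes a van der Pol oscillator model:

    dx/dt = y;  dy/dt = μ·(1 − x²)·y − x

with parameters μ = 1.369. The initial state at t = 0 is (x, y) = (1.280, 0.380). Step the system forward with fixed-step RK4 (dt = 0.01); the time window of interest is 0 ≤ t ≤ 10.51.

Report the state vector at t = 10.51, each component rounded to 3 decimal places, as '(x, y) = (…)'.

(x, y) = (-1.748, 0.520)

t=0.000: state=(1.280, 0.380)
step 1 (dt=0.01): k1=(0.380, -1.612), k2=(0.372, -1.609), k3=(0.372, -1.609), k4=(0.364, -1.607); state += dt/6·(k1+2k2+2k3+k4)
t=0.010: state=(1.284, 0.364)
t=0.020: state=(1.287, 0.348)
t=0.030: state=(1.291, 0.332)
continuing one RK4 step at a time; state shown every 50 steps (Δt=0.5):
t=0.500: state=(1.290, -0.286)
t=1.000: state=(1.030, -0.750)
t=1.500: state=(0.507, -1.425)
t=2.000: state=(-0.518, -2.730)
t=2.500: state=(-1.756, -1.422)
t=3.000: state=(-1.955, 0.205)
t=3.500: state=(-1.763, 0.496)
t=4.000: state=(-1.474, 0.666)
t=4.500: state=(-1.077, 0.961)
t=5.000: state=(-0.443, 1.693)
t=5.500: state=(0.755, 3.050)
t=6.000: state=(1.907, 0.945)
t=6.500: state=(1.973, -0.300)
t=7.000: state=(1.760, -0.513)
t=7.500: state=(1.466, -0.674)
t=8.000: state=(1.064, -0.975)
t=8.500: state=(0.418, -1.729)
t=9.000: state=(-0.800, -3.064)
t=9.500: state=(-1.921, -0.867)
t=10.000: state=(-1.969, 0.311)
t=10.500: state=(-1.753, 0.517)
t=10.510: state=(-1.748, 0.520)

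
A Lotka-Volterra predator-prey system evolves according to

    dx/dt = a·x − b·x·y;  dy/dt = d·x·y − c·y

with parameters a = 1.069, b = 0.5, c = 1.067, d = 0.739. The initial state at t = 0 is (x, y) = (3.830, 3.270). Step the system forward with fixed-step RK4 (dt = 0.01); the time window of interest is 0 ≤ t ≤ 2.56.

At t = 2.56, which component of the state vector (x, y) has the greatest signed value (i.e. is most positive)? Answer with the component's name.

t=0.000: state=(3.830, 3.270)
step 1 (dt=0.01): k1=(-2.168, 5.766), k2=(-2.217, 5.791), k3=(-2.217, 5.790), k4=(-2.265, 5.814); state += dt/6·(k1+2k2+2k3+k4)
t=0.010: state=(3.808, 3.328)
t=0.020: state=(3.785, 3.386)
t=0.030: state=(3.761, 3.445)
continuing one RK4 step at a time; state shown every 10 steps (Δt=0.1):
t=0.100: state=(3.566, 3.865)
t=0.200: state=(3.222, 4.466)
t=0.300: state=(2.828, 5.021)
t=0.400: state=(2.419, 5.478)
t=0.500: state=(2.029, 5.802)
t=0.600: state=(1.681, 5.979)
t=0.700: state=(1.385, 6.017)
t=0.800: state=(1.143, 5.936)
t=0.900: state=(0.949, 5.762)
t=1.000: state=(0.796, 5.523)
t=1.100: state=(0.677, 5.240)
t=1.200: state=(0.584, 4.934)
t=1.300: state=(0.512, 4.618)
t=1.400: state=(0.456, 4.301)
t=1.500: state=(0.412, 3.991)
t=1.600: state=(0.379, 3.694)
t=1.700: state=(0.353, 3.411)
t=1.800: state=(0.333, 3.144)
t=1.900: state=(0.319, 2.895)
t=2.000: state=(0.309, 2.663)
t=2.100: state=(0.303, 2.448)
t=2.200: state=(0.299, 2.250)
t=2.300: state=(0.299, 2.067)
t=2.400: state=(0.302, 1.900)
t=2.500: state=(0.306, 1.746)
t=2.560: state=(0.310, 1.660)
compare at T: x=0.310, y=1.660

largest component: y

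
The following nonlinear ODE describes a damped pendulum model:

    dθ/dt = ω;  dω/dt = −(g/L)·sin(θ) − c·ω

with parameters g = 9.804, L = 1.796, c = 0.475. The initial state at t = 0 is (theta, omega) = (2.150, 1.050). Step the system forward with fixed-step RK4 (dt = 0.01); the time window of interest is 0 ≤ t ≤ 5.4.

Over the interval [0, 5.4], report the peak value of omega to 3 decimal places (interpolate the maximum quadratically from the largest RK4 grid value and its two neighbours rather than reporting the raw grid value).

max omega = 2.519

t=0.000: state=(2.150, 1.050)
step 1 (dt=0.01): k1=(1.050, -5.067), k2=(1.025, -5.039), k3=(1.025, -5.040), k4=(1.000, -5.012); state += dt/6·(k1+2k2+2k3+k4)
t=0.010: state=(2.160, 1.000)
t=0.020: state=(2.170, 0.950)
t=0.030: state=(2.179, 0.900)
continuing one RK4 step at a time; state shown every 20 steps (Δt=0.2):
t=0.200: state=(2.265, 0.128)
t=0.400: state=(2.208, -0.694)
t=0.600: state=(1.987, -1.523)
t=0.800: state=(1.596, -2.392)
t=1.000: state=(1.035, -3.172)
t=1.200: state=(0.354, -3.539)
t=1.400: state=(-0.333, -3.218)
t=1.600: state=(-0.894, -2.318)
t=1.800: state=(-1.246, -1.189)
t=2.000: state=(-1.370, -0.071)
t=2.200: state=(-1.281, 0.950)
t=2.400: state=(-1.001, 1.812)
t=2.600: state=(-0.575, 2.385)
t=2.800: state=(-0.078, 2.497)
t=3.000: state=(0.390, 2.100)
t=3.200: state=(0.738, 1.343)
t=3.400: state=(0.917, 0.443)
t=3.600: state=(0.917, -0.433)
t=3.800: state=(0.753, -1.173)
t=4.000: state=(0.465, -1.665)
t=4.200: state=(0.111, -1.808)
t=4.400: state=(-0.233, -1.574)
t=4.600: state=(-0.499, -1.049)
t=4.800: state=(-0.643, -0.380)
t=5.000: state=(-0.651, 0.291)
t=5.200: state=(-0.534, 0.853)
t=5.400: state=(-0.323, 1.212)
largest grid value and its neighbours: omega(2.730)=2.51810, omega(2.740)=2.51917, omega(2.750)=2.51890
parabola through these three points peaks at t≈2.743 with omega≈2.51923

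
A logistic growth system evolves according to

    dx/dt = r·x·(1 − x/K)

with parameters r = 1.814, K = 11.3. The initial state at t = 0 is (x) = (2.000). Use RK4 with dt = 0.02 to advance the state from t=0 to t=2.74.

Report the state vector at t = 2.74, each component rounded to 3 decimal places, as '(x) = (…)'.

(x) = (10.947)

t=0.000: state=(2.000)
step 1 (dt=0.02): k1=(2.986), k2=(3.021), k3=(3.021), k4=(3.056); state += dt/6·(k1+2k2+2k3+k4)
t=0.020: state=(2.060)
t=0.040: state=(2.122)
t=0.060: state=(2.185)
continuing one RK4 step at a time; state shown every 5 steps (Δt=0.1):
t=0.100: state=(2.316)
t=0.200: state=(2.668)
t=0.300: state=(3.055)
t=0.400: state=(3.476)
t=0.500: state=(3.927)
t=0.600: state=(4.404)
t=0.700: state=(4.900)
t=0.800: state=(5.408)
t=0.900: state=(5.920)
t=1.000: state=(6.428)
t=1.100: state=(6.923)
t=1.200: state=(7.399)
t=1.300: state=(7.848)
t=1.400: state=(8.267)
t=1.500: state=(8.652)
t=1.600: state=(9.002)
t=1.700: state=(9.317)
t=1.800: state=(9.596)
t=1.900: state=(9.842)
t=2.000: state=(10.057)
t=2.100: state=(10.244)
t=2.200: state=(10.406)
t=2.300: state=(10.544)
t=2.400: state=(10.662)
t=2.500: state=(10.763)
t=2.600: state=(10.849)
t=2.700: state=(10.921)
t=2.740: state=(10.947)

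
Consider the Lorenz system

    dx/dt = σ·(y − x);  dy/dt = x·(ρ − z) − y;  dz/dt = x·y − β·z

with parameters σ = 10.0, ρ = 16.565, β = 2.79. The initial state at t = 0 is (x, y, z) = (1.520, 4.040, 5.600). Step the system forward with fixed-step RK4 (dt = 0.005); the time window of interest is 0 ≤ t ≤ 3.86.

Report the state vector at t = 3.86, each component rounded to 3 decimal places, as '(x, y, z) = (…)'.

(x, y, z) = (8.876, 8.188, 18.864)

t=0.000: state=(1.520, 4.040, 5.600)
step 1 (dt=0.005): k1=(25.200, 12.627, -9.483), k2=(24.886, 13.324, -9.113), k3=(24.911, 13.312, -9.116), k4=(24.620, 14.001, -8.743); state += dt/6·(k1+2k2+2k3+k4)
t=0.005: state=(1.645, 4.107, 5.554)
t=0.010: state=(1.766, 4.180, 5.513)
t=0.015: state=(1.886, 4.260, 5.474)
continuing one RK4 step at a time; state shown every 40 steps (Δt=0.2):
t=0.200: state=(7.160, 10.994, 8.504)
t=0.400: state=(10.652, 7.587, 23.359)
t=0.600: state=(2.925, 0.724, 16.228)
t=0.800: state=(1.544, 1.809, 9.600)
t=1.000: state=(3.412, 5.172, 6.759)
t=1.200: state=(9.052, 12.279, 13.071)
t=1.400: state=(8.337, 4.407, 21.957)
t=1.600: state=(2.691, 1.637, 14.194)
t=1.800: state=(2.786, 3.697, 9.088)
t=2.000: state=(6.434, 9.186, 9.827)
t=2.200: state=(10.054, 9.061, 20.505)
t=2.400: state=(4.679, 2.424, 17.274)
t=2.600: state=(3.121, 3.506, 11.291)
t=2.800: state=(5.629, 7.727, 10.175)
t=3.000: state=(9.509, 9.954, 18.092)
t=3.200: state=(6.023, 3.637, 18.383)
t=3.400: state=(3.737, 3.788, 12.739)
t=3.600: state=(5.587, 7.281, 11.137)
t=3.800: state=(8.886, 9.529, 17.093)
t=3.860: state=(8.876, 8.188, 18.864)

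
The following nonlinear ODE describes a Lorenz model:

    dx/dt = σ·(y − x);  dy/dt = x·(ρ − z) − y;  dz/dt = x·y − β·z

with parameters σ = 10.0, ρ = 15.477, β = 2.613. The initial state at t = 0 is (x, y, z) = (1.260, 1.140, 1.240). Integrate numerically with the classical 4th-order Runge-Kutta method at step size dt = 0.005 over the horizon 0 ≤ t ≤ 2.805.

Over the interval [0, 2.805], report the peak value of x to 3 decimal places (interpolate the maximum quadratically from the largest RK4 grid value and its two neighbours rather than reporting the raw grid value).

t=0.000: state=(1.260, 1.140, 1.240)
step 1 (dt=0.005): k1=(-1.200, 16.799, -1.804), k2=(-0.750, 16.720, -1.743), k3=(-0.763, 16.736, -1.742), k4=(-0.325, 16.672, -1.680); state += dt/6·(k1+2k2+2k3+k4)
t=0.005: state=(1.256, 1.224, 1.231)
t=0.010: state=(1.257, 1.307, 1.223)
t=0.015: state=(1.261, 1.390, 1.216)
continuing one RK4 step at a time; state shown every 20 steps (Δt=0.1):
t=0.100: state=(1.832, 2.998, 1.226)
t=0.200: state=(3.645, 6.205, 2.043)
t=0.300: state=(7.122, 11.475, 5.829)
t=0.400: state=(11.400, 14.495, 15.988)
t=0.500: state=(10.976, 6.864, 24.007)
t=0.600: state=(5.531, 0.206, 20.750)
t=0.700: state=(1.647, -0.811, 15.844)
t=0.800: state=(0.146, -0.663, 12.152)
t=0.900: state=(-0.357, -0.679, 9.366)
t=1.000: state=(-0.652, -0.968, 7.249)
t=1.100: state=(-1.065, -1.609, 5.679)
t=1.200: state=(-1.825, -2.854, 4.654)
t=1.300: state=(-3.260, -5.184, 4.478)
t=1.400: state=(-5.816, -9.025, 6.311)
t=1.500: state=(-9.334, -12.665, 12.455)
t=1.600: state=(-10.888, -9.956, 20.633)
t=1.700: state=(-7.741, -3.316, 21.356)
t=1.800: state=(-3.799, -0.779, 17.323)
t=1.900: state=(-1.805, -0.688, 13.488)
t=2.000: state=(-1.239, -1.099, 10.496)
t=2.100: state=(-1.370, -1.740, 8.240)
t=2.200: state=(-1.977, -2.843, 6.678)
t=2.300: state=(-3.188, -4.803, 6.006)
t=2.400: state=(-5.313, -7.970, 7.029)
t=2.500: state=(-8.312, -11.353, 11.420)
t=2.600: state=(-10.289, -10.562, 18.471)
t=2.700: state=(-8.493, -5.102, 20.926)
t=2.800: state=(-4.967, -1.881, 18.005)
t=2.805: state=(-4.815, -1.812, 17.817)
largest grid value and its neighbours: x(0.440)=12.14138, x(0.445)=12.15276, x(0.450)=12.14409
parabola through these three points peaks at t≈0.445 with x≈12.15280

max x = 12.153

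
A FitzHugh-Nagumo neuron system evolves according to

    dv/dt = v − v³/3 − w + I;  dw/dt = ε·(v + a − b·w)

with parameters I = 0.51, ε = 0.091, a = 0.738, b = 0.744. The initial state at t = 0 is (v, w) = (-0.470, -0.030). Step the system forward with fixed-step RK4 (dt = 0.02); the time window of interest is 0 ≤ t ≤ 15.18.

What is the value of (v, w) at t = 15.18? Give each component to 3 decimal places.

t=0.000: state=(-0.470, -0.030)
step 1 (dt=0.02): k1=(0.105, 0.026), k2=(0.105, 0.026), k3=(0.105, 0.026), k4=(0.106, 0.027); state += dt/6·(k1+2k2+2k3+k4)
t=0.020: state=(-0.468, -0.029)
t=0.040: state=(-0.466, -0.029)
t=0.060: state=(-0.464, -0.028)
continuing one RK4 step at a time; state shown every 25 steps (Δt=0.5):
t=0.500: state=(-0.410, -0.016)
t=1.000: state=(-0.328, 0.001)
t=1.500: state=(-0.212, 0.022)
t=2.000: state=(-0.039, 0.048)
t=2.500: state=(0.225, 0.084)
t=3.000: state=(0.617, 0.132)
t=3.500: state=(1.105, 0.199)
t=4.000: state=(1.507, 0.285)
t=4.500: state=(1.696, 0.381)
t=5.000: state=(1.742, 0.478)
t=5.500: state=(1.728, 0.573)
t=6.000: state=(1.693, 0.664)
t=6.500: state=(1.651, 0.750)
t=7.000: state=(1.605, 0.830)
t=7.500: state=(1.557, 0.907)
t=8.000: state=(1.507, 0.978)
t=8.500: state=(1.455, 1.045)
t=9.000: state=(1.401, 1.107)
t=9.500: state=(1.343, 1.164)
t=10.000: state=(1.281, 1.217)
t=10.500: state=(1.215, 1.266)
t=11.000: state=(1.142, 1.309)
t=11.500: state=(1.060, 1.348)
t=12.000: state=(0.965, 1.382)
t=12.500: state=(0.851, 1.409)
t=13.000: state=(0.707, 1.430)
t=13.500: state=(0.511, 1.443)
t=14.000: state=(0.221, 1.445)
t=14.500: state=(-0.239, 1.430)
t=15.000: state=(-0.933, 1.390)
t=15.180: state=(-1.207, 1.368)

(v, w) = (-1.207, 1.368)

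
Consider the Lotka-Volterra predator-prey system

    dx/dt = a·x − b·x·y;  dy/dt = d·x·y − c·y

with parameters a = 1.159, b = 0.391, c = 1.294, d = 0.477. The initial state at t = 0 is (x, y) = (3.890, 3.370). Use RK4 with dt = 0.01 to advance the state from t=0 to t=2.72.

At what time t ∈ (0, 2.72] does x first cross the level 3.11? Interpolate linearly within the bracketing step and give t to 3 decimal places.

t = 0.614

t=0.000: state=(3.890, 3.370)
step 1 (dt=0.01): k1=(-0.617, 1.892), k2=(-0.631, 1.893), k3=(-0.631, 1.893), k4=(-0.645, 1.893); state += dt/6·(k1+2k2+2k3+k4)
t=0.010: state=(3.884, 3.389)
t=0.020: state=(3.877, 3.408)
t=0.030: state=(3.870, 3.427)
continuing one RK4 step at a time; state shown every 10 steps (Δt=0.1):
t=0.100: state=(3.815, 3.559)
t=0.200: state=(3.714, 3.742)
t=0.300: state=(3.590, 3.914)
t=0.400: state=(3.449, 4.067)
t=0.500: state=(3.294, 4.197)
t=0.600: state=(3.133, 4.299)
t=0.610: state=(3.116, 4.307)
next step: t=0.620: state=(3.100, 4.316) — x has crossed 3.11
linear interpolation between t=0.610 (3.11636) and t=0.620 (3.09998) → t≈0.614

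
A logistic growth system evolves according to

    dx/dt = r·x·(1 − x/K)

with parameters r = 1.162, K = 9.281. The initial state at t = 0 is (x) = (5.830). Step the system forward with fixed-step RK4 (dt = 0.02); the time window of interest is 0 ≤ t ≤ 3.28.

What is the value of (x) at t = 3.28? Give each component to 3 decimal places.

t=0.000: state=(5.830)
step 1 (dt=0.02): k1=(2.519), k2=(2.511), k3=(2.511), k4=(2.504); state += dt/6·(k1+2k2+2k3+k4)
t=0.020: state=(5.880)
t=0.040: state=(5.930)
t=0.060: state=(5.980)
continuing one RK4 step at a time; state shown every 10 steps (Δt=0.2):
t=0.200: state=(6.317)
t=0.400: state=(6.765)
t=0.600: state=(7.168)
t=0.800: state=(7.523)
t=1.000: state=(7.831)
t=1.200: state=(8.093)
t=1.400: state=(8.314)
t=1.600: state=(8.497)
t=1.800: state=(8.649)
t=2.000: state=(8.773)
t=2.200: state=(8.873)
t=2.400: state=(8.955)
t=2.600: state=(9.021)
t=2.800: state=(9.073)
t=3.000: state=(9.116)
t=3.200: state=(9.150)
t=3.280: state=(9.161)

(x) = (9.161)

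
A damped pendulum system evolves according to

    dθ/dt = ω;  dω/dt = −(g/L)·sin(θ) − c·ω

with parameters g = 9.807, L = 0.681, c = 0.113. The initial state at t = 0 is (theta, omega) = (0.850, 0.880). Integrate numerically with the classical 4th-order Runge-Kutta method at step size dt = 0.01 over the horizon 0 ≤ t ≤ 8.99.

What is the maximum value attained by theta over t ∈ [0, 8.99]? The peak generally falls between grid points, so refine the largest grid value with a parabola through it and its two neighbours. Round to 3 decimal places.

t=0.000: state=(0.850, 0.880)
step 1 (dt=0.01): k1=(0.880, -10.919), k2=(0.825, -10.954), k3=(0.825, -10.951), k4=(0.770, -10.984); state += dt/6·(k1+2k2+2k3+k4)
t=0.010: state=(0.858, 0.770)
t=0.020: state=(0.865, 0.660)
t=0.030: state=(0.871, 0.550)
continuing one RK4 step at a time; state shown every 50 steps (Δt=0.5):
t=0.500: state=(0.060, -3.171)
t=1.000: state=(-0.826, 0.558)
t=1.500: state=(0.335, 2.706)
t=2.000: state=(0.624, -1.804)
t=2.500: state=(-0.616, -1.637)
t=3.000: state=(-0.286, 2.562)
t=3.500: state=(0.719, 0.285)
t=4.000: state=(-0.099, -2.583)
t=4.500: state=(-0.628, 1.024)
t=5.000: state=(0.421, 1.875)
t=5.500: state=(0.373, -1.972)
t=6.000: state=(-0.593, -0.717)
t=6.500: state=(-0.033, 2.274)
t=7.000: state=(0.576, -0.529)
t=7.500: state=(-0.286, -1.845)
t=8.000: state=(-0.389, 1.516)
t=8.500: state=(0.483, 0.890)
t=8.990: state=(0.116, -1.937)
largest grid value and its neighbours: theta(0.070)=0.88455, theta(0.080)=0.88504, theta(0.090)=0.88441
parabola through these three points peaks at t≈0.079 with theta≈0.88504

max theta = 0.885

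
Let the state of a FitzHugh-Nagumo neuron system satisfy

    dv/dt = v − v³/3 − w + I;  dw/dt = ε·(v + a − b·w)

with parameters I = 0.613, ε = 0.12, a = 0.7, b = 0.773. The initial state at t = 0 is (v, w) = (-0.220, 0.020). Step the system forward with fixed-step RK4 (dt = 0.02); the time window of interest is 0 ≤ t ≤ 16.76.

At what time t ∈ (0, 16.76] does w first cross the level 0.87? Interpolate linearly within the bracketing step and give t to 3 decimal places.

t = 4.561

t=0.000: state=(-0.220, 0.020)
step 1 (dt=0.02): k1=(0.377, 0.056), k2=(0.380, 0.056), k3=(0.380, 0.056), k4=(0.383, 0.057); state += dt/6·(k1+2k2+2k3+k4)
t=0.020: state=(-0.212, 0.021)
t=0.040: state=(-0.205, 0.022)
t=0.060: state=(-0.197, 0.023)
continuing one RK4 step at a time; state shown every 50 steps (Δt=1):
t=1.000: state=(0.369, 0.103)
t=2.000: state=(1.375, 0.275)
t=3.000: state=(1.755, 0.518)
t=4.000: state=(1.709, 0.752)
t=4.560: state=(1.652, 0.870)
next step: t=4.580: state=(1.650, 0.874) — w has crossed 0.87
linear interpolation between t=4.560 (0.86981) and t=4.580 (0.87384) → t≈4.561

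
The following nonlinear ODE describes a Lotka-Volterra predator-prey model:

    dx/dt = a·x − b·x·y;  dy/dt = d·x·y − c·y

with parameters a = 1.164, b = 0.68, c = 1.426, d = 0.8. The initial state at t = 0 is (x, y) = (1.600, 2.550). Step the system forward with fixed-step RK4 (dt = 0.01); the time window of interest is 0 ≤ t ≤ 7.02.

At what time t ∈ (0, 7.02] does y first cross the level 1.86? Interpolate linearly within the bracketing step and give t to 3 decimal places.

t = 0.866

t=0.000: state=(1.600, 2.550)
step 1 (dt=0.01): k1=(-0.912, -0.372), k2=(-0.907, -0.381), k3=(-0.907, -0.381), k4=(-0.903, -0.390); state += dt/6·(k1+2k2+2k3+k4)
t=0.010: state=(1.591, 2.546)
t=0.020: state=(1.582, 2.542)
t=0.030: state=(1.573, 2.538)
continuing one RK4 step at a time; state shown every 25 steps (Δt=0.25):
t=0.250: state=(1.403, 2.408)
t=0.500: state=(1.267, 2.200)
t=0.750: state=(1.190, 1.967)
t=0.860: state=(1.172, 1.866)
next step: t=0.870: state=(1.171, 1.857) — y has crossed 1.86
linear interpolation between t=0.860 (1.86565) and t=0.870 (1.85654) → t≈0.866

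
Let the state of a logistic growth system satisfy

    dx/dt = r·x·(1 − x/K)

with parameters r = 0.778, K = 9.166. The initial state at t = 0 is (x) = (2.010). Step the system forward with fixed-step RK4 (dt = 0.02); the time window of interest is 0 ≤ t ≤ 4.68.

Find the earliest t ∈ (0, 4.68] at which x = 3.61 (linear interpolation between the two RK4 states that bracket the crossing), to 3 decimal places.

t = 1.078

t=0.000: state=(2.010)
step 1 (dt=0.02): k1=(1.221), k2=(1.226), k3=(1.226), k4=(1.232); state += dt/6·(k1+2k2+2k3+k4)
t=0.020: state=(2.035)
t=0.040: state=(2.059)
t=0.060: state=(2.084)
continuing one RK4 step at a time; state shown every 10 steps (Δt=0.2):
t=0.200: state=(2.265)
t=0.400: state=(2.540)
t=0.600: state=(2.836)
t=0.800: state=(3.149)
t=1.000: state=(3.478)
t=1.060: state=(3.579)
next step: t=1.080: state=(3.613) — x has crossed 3.61
linear interpolation between t=1.060 (3.57949) and t=1.080 (3.61349) → t≈1.078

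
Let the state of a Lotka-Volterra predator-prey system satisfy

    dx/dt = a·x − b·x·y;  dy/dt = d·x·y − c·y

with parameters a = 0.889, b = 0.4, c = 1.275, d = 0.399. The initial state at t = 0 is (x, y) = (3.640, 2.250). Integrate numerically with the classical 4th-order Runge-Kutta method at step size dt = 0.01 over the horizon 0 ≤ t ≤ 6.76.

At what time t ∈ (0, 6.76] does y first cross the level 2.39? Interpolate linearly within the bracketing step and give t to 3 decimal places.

t = 0.356

t=0.000: state=(3.640, 2.250)
step 1 (dt=0.01): k1=(-0.040, 0.399), k2=(-0.043, 0.399), k3=(-0.043, 0.399), k4=(-0.046, 0.399); state += dt/6·(k1+2k2+2k3+k4)
t=0.010: state=(3.640, 2.254)
t=0.020: state=(3.639, 2.258)
t=0.030: state=(3.639, 2.262)
continuing one RK4 step at a time; state shown every 25 steps (Δt=0.25):
t=0.250: state=(3.612, 2.349)
t=0.350: state=(3.591, 2.388)
next step: t=0.360: state=(3.588, 2.392) — y has crossed 2.39
linear interpolation between t=0.350 (2.38783) and t=0.360 (2.39158) → t≈0.356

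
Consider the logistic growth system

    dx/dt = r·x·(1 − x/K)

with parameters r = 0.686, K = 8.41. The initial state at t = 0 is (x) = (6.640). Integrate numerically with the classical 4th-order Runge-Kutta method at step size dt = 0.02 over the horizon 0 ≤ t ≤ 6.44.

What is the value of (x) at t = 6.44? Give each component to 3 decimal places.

t=0.000: state=(6.640)
step 1 (dt=0.02): k1=(0.959), k2=(0.955), k3=(0.955), k4=(0.951); state += dt/6·(k1+2k2+2k3+k4)
t=0.020: state=(6.659)
t=0.040: state=(6.678)
t=0.060: state=(6.697)
continuing one RK4 step at a time; state shown every 25 steps (Δt=0.5):
t=0.500: state=(7.072)
t=1.000: state=(7.415)
t=1.500: state=(7.679)
t=2.000: state=(7.877)
t=2.500: state=(8.025)
t=3.000: state=(8.133)
t=3.500: state=(8.212)
t=4.000: state=(8.268)
t=4.500: state=(8.309)
t=5.000: state=(8.338)
t=5.500: state=(8.359)
t=6.000: state=(8.374)
t=6.440: state=(8.383)

(x) = (8.383)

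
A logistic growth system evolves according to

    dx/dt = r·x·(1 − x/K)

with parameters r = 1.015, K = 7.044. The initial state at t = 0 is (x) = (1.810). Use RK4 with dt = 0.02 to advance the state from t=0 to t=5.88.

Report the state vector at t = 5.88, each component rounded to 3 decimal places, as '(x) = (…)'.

t=0.000: state=(1.810)
step 1 (dt=0.02): k1=(1.365), k2=(1.372), k3=(1.372), k4=(1.379); state += dt/6·(k1+2k2+2k3+k4)
t=0.020: state=(1.837)
t=0.040: state=(1.865)
t=0.060: state=(1.893)
continuing one RK4 step at a time; state shown every 10 steps (Δt=0.2):
t=0.200: state=(2.096)
t=0.400: state=(2.407)
t=0.600: state=(2.738)
t=0.800: state=(3.084)
t=1.000: state=(3.440)
t=1.200: state=(3.796)
t=1.400: state=(4.148)
t=1.600: state=(4.487)
t=1.800: state=(4.807)
t=2.000: state=(5.105)
t=2.200: state=(5.377)
t=2.400: state=(5.621)
t=2.600: state=(5.838)
t=2.800: state=(6.028)
t=3.000: state=(6.192)
t=3.200: state=(6.333)
t=3.400: state=(6.452)
t=3.600: state=(6.553)
t=3.800: state=(6.638)
t=4.000: state=(6.709)
t=4.200: state=(6.768)
t=4.400: state=(6.817)
t=4.600: state=(6.858)
t=4.800: state=(6.891)
t=5.000: state=(6.919)
t=5.200: state=(6.942)
t=5.400: state=(6.960)
t=5.600: state=(6.975)
t=5.800: state=(6.988)
t=5.880: state=(6.992)

(x) = (6.992)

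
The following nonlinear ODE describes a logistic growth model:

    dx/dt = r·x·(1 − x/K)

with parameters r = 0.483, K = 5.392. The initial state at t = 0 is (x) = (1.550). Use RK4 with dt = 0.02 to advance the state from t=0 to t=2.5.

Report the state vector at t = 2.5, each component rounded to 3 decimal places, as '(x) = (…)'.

(x) = (3.097)

t=0.000: state=(1.550)
step 1 (dt=0.02): k1=(0.533), k2=(0.535), k3=(0.535), k4=(0.536); state += dt/6·(k1+2k2+2k3+k4)
t=0.020: state=(1.561)
t=0.040: state=(1.571)
t=0.060: state=(1.582)
continuing one RK4 step at a time; state shown every 5 steps (Δt=0.1):
t=0.100: state=(1.604)
t=0.200: state=(1.659)
t=0.300: state=(1.715)
t=0.400: state=(1.772)
t=0.500: state=(1.830)
t=0.600: state=(1.889)
t=0.700: state=(1.948)
t=0.800: state=(2.009)
t=0.900: state=(2.070)
t=1.000: state=(2.132)
t=1.100: state=(2.194)
t=1.200: state=(2.258)
t=1.300: state=(2.321)
t=1.400: state=(2.385)
t=1.500: state=(2.450)
t=1.600: state=(2.514)
t=1.700: state=(2.579)
t=1.800: state=(2.644)
t=1.900: state=(2.709)
t=2.000: state=(2.775)
t=2.100: state=(2.840)
t=2.200: state=(2.904)
t=2.300: state=(2.969)
t=2.400: state=(3.033)
t=2.500: state=(3.097)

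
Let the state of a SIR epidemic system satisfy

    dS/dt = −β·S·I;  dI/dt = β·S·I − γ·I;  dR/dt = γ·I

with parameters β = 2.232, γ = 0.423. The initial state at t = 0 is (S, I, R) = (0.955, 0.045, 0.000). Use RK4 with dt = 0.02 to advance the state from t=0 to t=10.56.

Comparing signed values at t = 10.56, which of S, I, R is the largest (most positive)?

t=0.000: state=(0.955, 0.045, 0.000)
step 1 (dt=0.02): k1=(-0.096, 0.077, 0.019), k2=(-0.097, 0.078, 0.019), k3=(-0.097, 0.078, 0.019), k4=(-0.099, 0.079, 0.020); state += dt/6·(k1+2k2+2k3+k4)
t=0.020: state=(0.953, 0.047, 0.000)
t=0.040: state=(0.951, 0.048, 0.001)
t=0.060: state=(0.949, 0.050, 0.001)
continuing one RK4 step at a time; state shown every 25 steps (Δt=0.5):
t=0.500: state=(0.883, 0.102, 0.015)
t=1.000: state=(0.747, 0.207, 0.047)
t=1.500: state=(0.549, 0.346, 0.105)
t=2.000: state=(0.348, 0.461, 0.191)
t=2.500: state=(0.202, 0.504, 0.294)
t=3.000: state=(0.116, 0.484, 0.400)
t=3.500: state=(0.069, 0.434, 0.497)
t=4.000: state=(0.044, 0.373, 0.582)
t=4.500: state=(0.030, 0.315, 0.655)
t=5.000: state=(0.022, 0.262, 0.716)
t=5.500: state=(0.017, 0.217, 0.767)
t=6.000: state=(0.013, 0.178, 0.808)
t=6.500: state=(0.011, 0.146, 0.842)
t=7.000: state=(0.010, 0.120, 0.871)
t=7.500: state=(0.009, 0.098, 0.893)
t=8.000: state=(0.008, 0.080, 0.912)
t=8.500: state=(0.007, 0.065, 0.928)
t=9.000: state=(0.007, 0.053, 0.940)
t=9.500: state=(0.006, 0.043, 0.950)
t=10.000: state=(0.006, 0.035, 0.959)
t=10.500: state=(0.006, 0.029, 0.965)
t=10.560: state=(0.006, 0.028, 0.966)
compare at T: S=0.006, I=0.028, R=0.966

largest component: R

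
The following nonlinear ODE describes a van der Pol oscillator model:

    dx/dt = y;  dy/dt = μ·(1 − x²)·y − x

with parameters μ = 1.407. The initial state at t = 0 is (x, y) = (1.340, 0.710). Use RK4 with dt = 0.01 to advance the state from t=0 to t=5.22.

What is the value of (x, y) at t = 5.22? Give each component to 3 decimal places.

(x, y) = (-0.556, 1.541)

t=0.000: state=(1.340, 0.710)
step 1 (dt=0.01): k1=(0.710, -2.135), k2=(0.699, -2.136), k3=(0.699, -2.136), k4=(0.689, -2.136); state += dt/6·(k1+2k2+2k3+k4)
t=0.010: state=(1.347, 0.689)
t=0.020: state=(1.354, 0.667)
t=0.030: state=(1.360, 0.646)
continuing one RK4 step at a time; state shown every 20 steps (Δt=0.2):
t=0.200: state=(1.440, 0.299)
t=0.400: state=(1.465, -0.032)
t=0.600: state=(1.433, -0.273)
t=0.800: state=(1.360, -0.455)
t=1.000: state=(1.253, -0.610)
t=1.200: state=(1.116, -0.769)
t=1.400: state=(0.943, -0.961)
t=1.600: state=(0.727, -1.220)
t=1.800: state=(0.448, -1.593)
t=2.000: state=(0.079, -2.125)
t=2.200: state=(-0.409, -2.748)
t=2.400: state=(-0.997, -3.003)
t=2.600: state=(-1.540, -2.262)
t=2.800: state=(-1.868, -1.034)
t=3.000: state=(-1.983, -0.207)
t=3.200: state=(-1.981, 0.180)
t=3.400: state=(-1.925, 0.352)
t=3.600: state=(-1.845, 0.441)
t=3.800: state=(-1.751, 0.504)
t=4.000: state=(-1.644, 0.561)
t=4.200: state=(-1.526, 0.626)
t=4.400: state=(-1.393, 0.707)
t=4.600: state=(-1.241, 0.814)
t=4.800: state=(-1.065, 0.962)
t=5.000: state=(-0.852, 1.178)
t=5.200: state=(-0.586, 1.501)
t=5.220: state=(-0.556, 1.541)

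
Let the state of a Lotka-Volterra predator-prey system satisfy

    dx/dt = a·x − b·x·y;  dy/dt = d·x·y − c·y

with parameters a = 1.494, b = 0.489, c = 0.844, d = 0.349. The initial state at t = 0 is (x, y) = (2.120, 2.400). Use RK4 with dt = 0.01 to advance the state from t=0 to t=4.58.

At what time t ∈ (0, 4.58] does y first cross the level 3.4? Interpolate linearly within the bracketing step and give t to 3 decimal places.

t=0.000: state=(2.120, 2.400)
step 1 (dt=0.01): k1=(0.679, -0.250), k2=(0.682, -0.247), k3=(0.682, -0.247), k4=(0.684, -0.244); state += dt/6·(k1+2k2+2k3+k4)
t=0.010: state=(2.127, 2.398)
t=0.020: state=(2.134, 2.395)
t=0.030: state=(2.141, 2.393)
continuing one RK4 step at a time; state shown every 20 steps (Δt=0.2):
t=0.200: state=(2.265, 2.362)
t=0.400: state=(2.426, 2.350)
t=0.600: state=(2.598, 2.365)
t=0.800: state=(2.774, 2.410)
t=1.000: state=(2.944, 2.485)
t=1.200: state=(3.097, 2.592)
t=1.400: state=(3.220, 2.730)
t=1.600: state=(3.298, 2.896)
t=1.800: state=(3.319, 3.083)
t=2.000: state=(3.279, 3.280)
t=2.120: state=(3.225, 3.396)
next step: t=2.130: state=(3.219, 3.406) — y has crossed 3.4
linear interpolation between t=2.120 (3.39638) and t=2.130 (3.40592) → t≈2.124

t = 2.124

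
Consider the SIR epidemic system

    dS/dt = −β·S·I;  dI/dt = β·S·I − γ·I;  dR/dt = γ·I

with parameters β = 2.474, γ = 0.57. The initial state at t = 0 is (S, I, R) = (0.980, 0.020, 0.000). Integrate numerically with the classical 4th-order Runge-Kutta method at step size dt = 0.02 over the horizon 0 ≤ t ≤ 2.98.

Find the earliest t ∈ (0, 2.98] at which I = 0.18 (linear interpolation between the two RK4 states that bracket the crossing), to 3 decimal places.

t=0.000: state=(0.980, 0.020, 0.000)
step 1 (dt=0.02): k1=(-0.048, 0.037, 0.011), k2=(-0.049, 0.038, 0.012), k3=(-0.049, 0.038, 0.012), k4=(-0.050, 0.038, 0.012); state += dt/6·(k1+2k2+2k3+k4)
t=0.020: state=(0.979, 0.021, 0.000)
t=0.040: state=(0.978, 0.022, 0.000)
t=0.060: state=(0.977, 0.022, 0.001)
continuing one RK4 step at a time; state shown every 5 steps (Δt=0.1):
t=0.100: state=(0.975, 0.024, 0.001)
t=0.200: state=(0.968, 0.029, 0.003)
t=0.300: state=(0.961, 0.035, 0.005)
t=0.400: state=(0.952, 0.041, 0.007)
t=0.500: state=(0.941, 0.050, 0.009)
t=0.600: state=(0.929, 0.059, 0.012)
t=0.700: state=(0.914, 0.070, 0.016)
t=0.800: state=(0.897, 0.083, 0.020)
t=0.900: state=(0.877, 0.097, 0.026)
t=1.000: state=(0.855, 0.114, 0.032)
t=1.100: state=(0.829, 0.132, 0.039)
t=1.200: state=(0.800, 0.153, 0.047)
t=1.300: state=(0.768, 0.176, 0.056)
next step: t=1.320: state=(0.762, 0.180, 0.058) — I has crossed 0.18
linear interpolation between t=1.300 (0.17550) and t=1.320 (0.18021) → t≈1.319

t = 1.319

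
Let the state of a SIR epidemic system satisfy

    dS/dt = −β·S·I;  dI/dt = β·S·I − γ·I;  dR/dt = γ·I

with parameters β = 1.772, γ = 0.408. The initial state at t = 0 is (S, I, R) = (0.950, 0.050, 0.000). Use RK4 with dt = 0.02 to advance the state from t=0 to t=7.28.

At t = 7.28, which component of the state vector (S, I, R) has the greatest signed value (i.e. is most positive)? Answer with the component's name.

t=0.000: state=(0.950, 0.050, 0.000)
step 1 (dt=0.02): k1=(-0.084, 0.064, 0.020), k2=(-0.085, 0.065, 0.021), k3=(-0.085, 0.065, 0.021), k4=(-0.086, 0.065, 0.021); state += dt/6·(k1+2k2+2k3+k4)
t=0.020: state=(0.948, 0.051, 0.000)
t=0.040: state=(0.947, 0.053, 0.001)
t=0.060: state=(0.945, 0.054, 0.001)
continuing one RK4 step at a time; state shown every 25 steps (Δt=0.5):
t=0.500: state=(0.893, 0.092, 0.014)
t=1.000: state=(0.800, 0.160, 0.039)
t=1.500: state=(0.668, 0.251, 0.081)
t=2.000: state=(0.512, 0.345, 0.142)
t=2.500: state=(0.365, 0.415, 0.220)
t=3.000: state=(0.249, 0.443, 0.309)
t=3.500: state=(0.168, 0.433, 0.398)
t=4.000: state=(0.116, 0.400, 0.484)
t=4.500: state=(0.083, 0.356, 0.561)
t=5.000: state=(0.062, 0.309, 0.629)
t=5.500: state=(0.048, 0.265, 0.687)
t=6.000: state=(0.039, 0.224, 0.737)
t=6.500: state=(0.032, 0.189, 0.779)
t=7.000: state=(0.028, 0.158, 0.814)
t=7.280: state=(0.026, 0.143, 0.832)
compare at T: S=0.026, I=0.143, R=0.832

largest component: R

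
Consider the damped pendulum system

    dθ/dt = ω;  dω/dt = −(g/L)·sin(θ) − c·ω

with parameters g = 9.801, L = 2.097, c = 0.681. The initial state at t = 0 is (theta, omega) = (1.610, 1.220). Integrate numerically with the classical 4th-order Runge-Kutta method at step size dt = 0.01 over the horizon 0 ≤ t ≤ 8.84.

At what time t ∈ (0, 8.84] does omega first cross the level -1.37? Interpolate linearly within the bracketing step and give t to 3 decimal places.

t=0.000: state=(1.610, 1.220)
step 1 (dt=0.01): k1=(1.220, -5.501), k2=(1.192, -5.481), k3=(1.193, -5.481), k4=(1.165, -5.461); state += dt/6·(k1+2k2+2k3+k4)
t=0.010: state=(1.622, 1.165)
t=0.020: state=(1.633, 1.111)
t=0.030: state=(1.644, 1.057)
continuing one RK4 step at a time; state shown every 50 steps (Δt=0.5):
t=0.500: state=(1.609, -1.093)
t=0.570: state=(1.523, -1.362)
next step: t=0.580: state=(1.509, -1.399) — omega has crossed -1.37
linear interpolation between t=0.570 (-1.36153) and t=0.580 (-1.39880) → t≈0.572

t = 0.572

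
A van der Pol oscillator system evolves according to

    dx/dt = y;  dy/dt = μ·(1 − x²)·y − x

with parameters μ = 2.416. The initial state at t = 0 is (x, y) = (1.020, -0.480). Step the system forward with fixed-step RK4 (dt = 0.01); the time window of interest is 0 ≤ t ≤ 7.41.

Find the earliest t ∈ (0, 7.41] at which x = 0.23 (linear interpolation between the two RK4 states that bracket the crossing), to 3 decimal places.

t=0.000: state=(1.020, -0.480)
step 1 (dt=0.01): k1=(-0.480, -0.973), k2=(-0.485, -0.976), k3=(-0.485, -0.976), k4=(-0.490, -0.979); state += dt/6·(k1+2k2+2k3+k4)
t=0.010: state=(1.015, -0.490)
t=0.020: state=(1.010, -0.500)
t=0.030: state=(1.005, -0.509)
continuing one RK4 step at a time; state shown every 25 steps (Δt=0.25):
t=0.250: state=(0.867, -0.757)
t=0.500: state=(0.628, -1.198)
t=0.750: state=(0.232, -2.077)
next step: t=0.760: state=(0.211, -2.128) — x has crossed 0.23
linear interpolation between t=0.750 (0.23228) and t=0.760 (0.21126) → t≈0.751

t = 0.751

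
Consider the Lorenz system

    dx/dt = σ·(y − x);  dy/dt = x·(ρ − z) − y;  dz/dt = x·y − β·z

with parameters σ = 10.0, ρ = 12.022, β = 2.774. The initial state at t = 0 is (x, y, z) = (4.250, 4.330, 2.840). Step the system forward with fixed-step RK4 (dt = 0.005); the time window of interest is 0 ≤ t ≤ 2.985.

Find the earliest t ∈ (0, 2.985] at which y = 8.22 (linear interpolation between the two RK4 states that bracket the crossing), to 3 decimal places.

t=0.000: state=(4.250, 4.330, 2.840)
step 1 (dt=0.005): k1=(0.800, 34.694, 10.524), k2=(1.647, 34.513, 10.829), k3=(1.622, 34.530, 10.834), k4=(2.445, 34.365, 11.144); state += dt/6·(k1+2k2+2k3+k4)
t=0.005: state=(4.258, 4.503, 2.894)
t=0.010: state=(4.274, 4.674, 2.951)
t=0.015: state=(4.298, 4.844, 3.012)
continuing one RK4 step at a time; state shown every 20 steps (Δt=0.1):
t=0.100: state=(5.538, 7.678, 4.715)
t=0.115: state=(5.871, 8.164, 5.187)
next step: t=0.120: state=(5.987, 8.323, 5.358) — y has crossed 8.22
linear interpolation between t=0.115 (8.16444) and t=0.120 (8.32332) → t≈0.117

t = 0.117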